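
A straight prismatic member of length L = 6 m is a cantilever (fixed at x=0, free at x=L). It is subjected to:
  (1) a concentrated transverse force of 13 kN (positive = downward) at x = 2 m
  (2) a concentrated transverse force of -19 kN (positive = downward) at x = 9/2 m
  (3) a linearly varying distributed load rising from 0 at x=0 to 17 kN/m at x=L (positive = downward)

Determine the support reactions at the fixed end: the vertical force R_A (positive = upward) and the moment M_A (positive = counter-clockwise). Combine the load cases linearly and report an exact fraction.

Load 1 — point force P=13 kN at a=2 m (b=L-a=4):
  R_A = P = 13 kN
  M_A = Pa = 13·2 = 26 kN·m
Load 2 — point force P=-19 kN at a=9/2 m (b=L-a=3/2):
  R_A = P = (-19) = -19 kN
  M_A = Pa = (-19)·(9/2) = -171/2 kN·m
Load 3 — triangular load w₀=17 kN/m (0→w₀ over full span):
  R_A = w₀L/2 = 17·6/2 = 51 kN
  M_A = w₀L²/3 = 17·6²/3 = 204 kN·m
Superposition: R_A = 45 kN, M_A = 289/2 kN·m

R_A = 45 kN, M_A = 289/2 kN·m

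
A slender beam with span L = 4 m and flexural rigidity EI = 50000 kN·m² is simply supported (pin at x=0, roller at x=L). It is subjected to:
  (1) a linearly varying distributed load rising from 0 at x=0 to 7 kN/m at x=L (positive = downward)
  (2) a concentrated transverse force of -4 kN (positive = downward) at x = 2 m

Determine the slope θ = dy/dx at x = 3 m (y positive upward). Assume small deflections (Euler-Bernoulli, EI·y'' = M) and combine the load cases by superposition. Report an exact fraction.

θ(3) = 4871/72000000 rad

Load 1 — triangular load w₀=7 kN/m (0→w₀ over full span):
  θ_1 = -w₀(7L⁴-30L²x²+15x⁴)/(360LEI) = -7·(7·4⁴-30·4²·3²+15·3⁴)/(360·4·50000) = 9191/72000000 rad
Load 2 — point force P=-4 kN at a=2 m (b=L-a=2):
  θ_2 = -Pa(2L²-6Lx+3x²+a²)/(6LEI)  [x>a] = -(-4)·2·(2·4²-6·4·3+3·3²+2²)/(6·4·50000) = -3/50000 rad
Superposition: θ = Σ θ_i = 4871/72000000 rad ≈ 0.000068 rad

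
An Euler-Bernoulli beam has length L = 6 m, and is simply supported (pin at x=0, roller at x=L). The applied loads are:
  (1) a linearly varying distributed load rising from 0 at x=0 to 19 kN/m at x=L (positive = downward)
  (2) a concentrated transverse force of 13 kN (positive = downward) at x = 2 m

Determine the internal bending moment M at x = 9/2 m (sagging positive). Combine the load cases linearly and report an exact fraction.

M(9/2) = 1405/32 kN·m

Load 1 — triangular load w₀=19 kN/m (0→w₀ over full span):
  M_1 = w₀Lx/6 - w₀x³/(6L) = 19·6·(9/2)/6 - 19·(9/2)³/(6·6) = 1197/32 kN·m
Load 2 — point force P=13 kN at a=2 m (b=L-a=4):
  M_2 = Pa(L-x)/L  [x>a] = 13·2·(6-(9/2))/6 = 13/2 kN·m
Superposition: M = Σ M_i = 1405/32 kN·m ≈ 43.906250 kN·m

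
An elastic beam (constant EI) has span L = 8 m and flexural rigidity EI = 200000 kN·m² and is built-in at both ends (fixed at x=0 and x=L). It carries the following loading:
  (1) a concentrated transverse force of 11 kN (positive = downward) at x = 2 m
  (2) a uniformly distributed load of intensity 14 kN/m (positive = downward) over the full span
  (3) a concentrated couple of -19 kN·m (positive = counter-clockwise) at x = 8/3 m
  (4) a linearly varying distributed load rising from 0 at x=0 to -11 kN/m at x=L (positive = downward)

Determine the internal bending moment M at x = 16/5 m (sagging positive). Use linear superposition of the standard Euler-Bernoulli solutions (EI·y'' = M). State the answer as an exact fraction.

M(16/5) = 34581/1000 kN·m

Load 1 — point force P=11 kN at a=2 m (b=L-a=6):
  M_1 = Pa²(a+3b)(L-x)/L³ - Pa²b/L²  [x>a] = 11·2²·(2+3·6)·(8-(16/5))/8³ - 11·2²·6/8² = 33/8 kN·m
Load 2 — uniform load w=14 kN/m over full span:
  M_2 = wLx/2 - wL²/12 - wx²/2 = 14·8·(16/5)/2 - 14·8²/12 - 14·(16/5)²/2 = 2464/75 kN·m
Load 3 — applied couple M₀=-19 kN·m at a=8/3 m (b=L-a=16/3):
  M_3 = R_Ax - M_A - M₀  [x>a] with R_A=-19/6, M_A=0 = (-19/6)·(16/5) - 0 - (-19) = 133/15 kN·m
Load 4 — triangular load w₀=-11 kN/m (0→w₀ over full span):
  M_4 = 3w₀Lx/20 - w₀L²/30 - w₀x³/(6L) = 3·(-11)·8·(16/5)/20 - (-11)·8²/30 - (-11)·(16/5)³/(6·8) = -1408/125 kN·m
Superposition: M = Σ M_i = 34581/1000 kN·m ≈ 34.581000 kN·m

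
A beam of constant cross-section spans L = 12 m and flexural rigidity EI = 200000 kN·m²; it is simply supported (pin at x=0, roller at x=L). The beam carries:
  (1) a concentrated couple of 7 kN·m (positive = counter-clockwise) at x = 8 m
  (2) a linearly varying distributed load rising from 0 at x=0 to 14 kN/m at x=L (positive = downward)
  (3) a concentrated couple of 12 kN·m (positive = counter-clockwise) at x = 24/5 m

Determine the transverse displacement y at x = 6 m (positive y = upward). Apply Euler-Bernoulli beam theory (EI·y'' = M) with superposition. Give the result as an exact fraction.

y(6) = -47153/5000000 m

Load 1 — applied couple M₀=7 kN·m at a=8 m (b=L-a=4):
  y_1 = (M₀x³/(6L)+C₁x)/EI  [x≤a] with C₁=M₀(3b²-L²)/(6L)=-28/3 = (7·6³/(6·12)+(-28/3)·6)/200000 = -7/40000 m
Load 2 — triangular load w₀=14 kN/m (0→w₀ over full span):
  y_2 = -w₀x(7L⁴-10L²x²+3x⁴)/(360LEI) = -14·6·(7·12⁴-10·12²·6²+3·6⁴)/(360·12·200000) = -189/20000 m
Load 3 — applied couple M₀=12 kN·m at a=24/5 m (b=L-a=36/5):
  y_3 = (M₀x³/(6L)-M₀(x-a)²/2+C₁x)/EI  [x>a] with C₁=M₀(3b²-L²)/(6L)=48/25 = (12·6³/(6·12)-12·(6-(24/5))²/2+(48/25)·6)/200000 = 243/1250000 m
Superposition: y = Σ y_i = -47153/5000000 m ≈ -0.009431 m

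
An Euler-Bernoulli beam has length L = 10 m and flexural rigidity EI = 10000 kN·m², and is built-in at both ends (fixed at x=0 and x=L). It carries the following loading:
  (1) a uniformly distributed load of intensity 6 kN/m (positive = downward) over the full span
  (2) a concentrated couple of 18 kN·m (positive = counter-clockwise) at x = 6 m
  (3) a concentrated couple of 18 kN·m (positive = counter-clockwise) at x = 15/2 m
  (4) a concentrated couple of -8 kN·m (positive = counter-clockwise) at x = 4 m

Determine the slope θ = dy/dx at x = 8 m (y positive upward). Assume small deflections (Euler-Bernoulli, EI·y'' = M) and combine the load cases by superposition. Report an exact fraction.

θ(8) = 781/125000 rad

Load 1 — uniform load w=6 kN/m over full span:
  θ_1 = -wx(L-x)(L-2x)/(12EI) = -6·8·(10-8)·(10-2·8)/(12·10000) = 3/625 rad
Load 2 — applied couple M₀=18 kN·m at a=6 m (b=L-a=4):
  θ_2 = (R_Ax²/2 - M_Ax - M₀(x-a))/EI  [x>a] with R_A=324/125, M_A=144/25 = ((324/125)·8²/2 - (144/25)·8 - 18·(8-6))/10000 = 27/312500 rad
Load 3 — applied couple M₀=18 kN·m at a=15/2 m (b=L-a=5/2):
  θ_3 = (R_Ax²/2 - M_Ax - M₀(x-a))/EI  [x>a] with R_A=81/40, M_A=45/8 = ((81/40)·8²/2 - (45/8)·8 - 18·(8-(15/2)))/10000 = 27/25000 rad
Load 4 — applied couple M₀=-8 kN·m at a=4 m (b=L-a=6):
  θ_4 = (R_Ax²/2 - M_Ax - M₀(x-a))/EI  [x>a] with R_A=-144/125, M_A=-24/25 = ((-144/125)·8²/2 - (-24/25)·8 - (-8)·(8-4))/10000 = 22/78125 rad
Superposition: θ = Σ θ_i = 781/125000 rad ≈ 0.006248 rad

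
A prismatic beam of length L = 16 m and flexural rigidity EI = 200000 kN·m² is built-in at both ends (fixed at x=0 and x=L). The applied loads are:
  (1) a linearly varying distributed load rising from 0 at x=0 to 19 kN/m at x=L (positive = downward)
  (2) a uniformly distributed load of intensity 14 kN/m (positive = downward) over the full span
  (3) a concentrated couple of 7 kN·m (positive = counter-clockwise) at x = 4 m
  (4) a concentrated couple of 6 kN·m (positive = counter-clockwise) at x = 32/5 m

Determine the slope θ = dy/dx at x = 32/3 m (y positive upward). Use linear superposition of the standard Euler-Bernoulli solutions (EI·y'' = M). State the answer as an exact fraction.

Load 1 — triangular load w₀=19 kN/m (0→w₀ over full span):
  θ_1 = -w₀(2x(L-x)(L-2x)(x+2L)+x²(L-x)²)/(120LEI) = -19·(2·(32/3)·(16-(32/3))·(16-2·(32/3))·((32/3)+2·16)+(32/3)²·(16-(32/3))²)/(120·16·200000) = 4256/3796875 rad
Load 2 — uniform load w=14 kN/m over full span:
  θ_2 = -wx(L-x)(L-2x)/(12EI) = -14·(32/3)·(16-(32/3))·(16-2·(32/3))/(12·200000) = 448/253125 rad
Load 3 — applied couple M₀=7 kN·m at a=4 m (b=L-a=12):
  θ_3 = (R_Ax²/2 - M_Ax - M₀(x-a))/EI  [x>a] with R_A=63/128, M_A=-21/16 = ((63/128)·(32/3)²/2 - (-21/16)·(32/3) - 7·((32/3)-4))/200000 = -7/300000 rad
Load 4 — applied couple M₀=6 kN·m at a=32/5 m (b=L-a=48/5):
  θ_4 = (R_Ax²/2 - M_Ax - M₀(x-a))/EI  [x>a] with R_A=27/50, M_A=18/25 = ((27/50)·(32/3)²/2 - (18/25)·(32/3) - 6·((32/3)-(32/5)))/200000 = -1/78125 rad
Superposition: θ = Σ θ_i = 1734209/607500000 rad ≈ 0.002855 rad

θ(32/3) = 1734209/607500000 rad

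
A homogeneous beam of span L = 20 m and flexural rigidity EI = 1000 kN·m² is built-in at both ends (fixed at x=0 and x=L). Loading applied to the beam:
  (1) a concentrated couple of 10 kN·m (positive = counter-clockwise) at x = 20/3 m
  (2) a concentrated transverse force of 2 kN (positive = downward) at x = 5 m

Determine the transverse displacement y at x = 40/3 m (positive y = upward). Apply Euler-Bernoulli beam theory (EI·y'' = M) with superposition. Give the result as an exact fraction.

Load 1 — applied couple M₀=10 kN·m at a=20/3 m (b=L-a=40/3):
  y_1 = (R_Ax³/6 - M_Ax²/2 - M₀(x-a)²/2)/EI  [x>a] with R_A=2/3, M_A=0 = ((2/3)·(40/3)³/6 - 0·(40/3)²/2 - 10·((40/3)-(20/3))²/2)/1000 = 10/243 m
Load 2 — point force P=2 kN at a=5 m (b=L-a=15):
  y_2 = -Pa²(L-x)²(3bL-(3b+a)(L-x))/(6L³EI)  [x>a] = -2·5²·(20-(40/3))²·(3·15·20-(3·15+5)·(20-(40/3)))/(6·20³·1000) = -17/648 m
Superposition: y = Σ y_i = 29/1944 m ≈ 0.014918 m

y(40/3) = 29/1944 m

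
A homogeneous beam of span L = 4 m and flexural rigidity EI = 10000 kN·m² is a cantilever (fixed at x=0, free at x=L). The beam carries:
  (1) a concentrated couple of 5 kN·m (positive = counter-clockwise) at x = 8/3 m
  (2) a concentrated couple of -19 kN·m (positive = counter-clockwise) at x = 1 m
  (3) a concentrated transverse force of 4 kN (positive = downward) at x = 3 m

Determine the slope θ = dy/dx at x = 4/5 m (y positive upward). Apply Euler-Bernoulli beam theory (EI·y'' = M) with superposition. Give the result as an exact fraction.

Load 1 — applied couple M₀=5 kN·m at a=8/3 m (b=L-a=4/3):
  θ_1 = M₀x/EI  [x≤a] = 5·(4/5)/10000 = 1/2500 rad
Load 2 — applied couple M₀=-19 kN·m at a=1 m (b=L-a=3):
  θ_2 = M₀x/EI  [x≤a] = (-19)·(4/5)/10000 = -19/12500 rad
Load 3 — point force P=4 kN at a=3 m (b=L-a=1):
  θ_3 = -Px(2a-x)/(2EI)  [x≤a] = -4·(4/5)·(2·3-(4/5))/(2·10000) = -13/15625 rad
Superposition: θ = Σ θ_i = -61/31250 rad ≈ -0.001952 rad

θ(4/5) = -61/31250 rad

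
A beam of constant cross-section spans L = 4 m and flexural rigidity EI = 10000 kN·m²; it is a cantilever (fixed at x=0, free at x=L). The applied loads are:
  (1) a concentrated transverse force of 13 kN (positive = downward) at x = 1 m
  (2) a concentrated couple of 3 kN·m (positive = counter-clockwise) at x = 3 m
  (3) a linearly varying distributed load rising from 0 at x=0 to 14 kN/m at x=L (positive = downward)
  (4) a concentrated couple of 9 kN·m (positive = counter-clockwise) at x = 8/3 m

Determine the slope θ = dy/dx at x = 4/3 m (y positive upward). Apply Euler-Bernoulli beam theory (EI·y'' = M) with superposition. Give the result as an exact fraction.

θ(4/3) = -6379/972000 rad

Load 1 — point force P=13 kN at a=1 m (b=L-a=3):
  θ_1 = -Pa²/(2EI)  [x>a] = -13·1²/(2·10000) = -13/20000 rad
Load 2 — applied couple M₀=3 kN·m at a=3 m (b=L-a=1):
  θ_2 = M₀x/EI  [x≤a] = 3·(4/3)/10000 = 1/2500 rad
Load 3 — triangular load w₀=14 kN/m (0→w₀ over full span):
  θ_3 = (w₀Lx²/4-w₀L²x/3-w₀x⁴/(24L))/EI = (14·4·(4/3)²/4-14·4²·(4/3)/3-14·(4/3)⁴/(24·4))/10000 = -1141/151875 rad
Load 4 — applied couple M₀=9 kN·m at a=8/3 m (b=L-a=4/3):
  θ_4 = M₀x/EI  [x≤a] = 9·(4/3)/10000 = 3/2500 rad
Superposition: θ = Σ θ_i = -6379/972000 rad ≈ -0.006563 rad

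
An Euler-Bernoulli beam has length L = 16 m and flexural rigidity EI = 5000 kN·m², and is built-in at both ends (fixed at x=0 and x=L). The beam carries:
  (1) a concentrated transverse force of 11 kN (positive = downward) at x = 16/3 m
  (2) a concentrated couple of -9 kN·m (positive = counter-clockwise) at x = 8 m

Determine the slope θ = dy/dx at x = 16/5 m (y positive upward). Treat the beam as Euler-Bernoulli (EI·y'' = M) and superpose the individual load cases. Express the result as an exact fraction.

θ(16/5) = -3277/421875 rad

Load 1 — point force P=11 kN at a=16/3 m (b=L-a=32/3):
  θ_1 = -Pb²x(2aL-(3a+b)x)/(2L³EI)  [x≤a] = -11·(32/3)²·(16/5)·(2·(16/3)·16-(3·(16/3)+(32/3))·(16/5))/(2·16³·5000) = -704/84375 rad
Load 2 — applied couple M₀=-9 kN·m at a=8 m (b=L-a=8):
  θ_2 = (R_Ax²/2 - M_Ax)/EI  [x≤a] with R_A=-27/32, M_A=-9/4 = ((-27/32)·(16/5)²/2 - (-9/4)·(16/5))/5000 = 9/15625 rad
Superposition: θ = Σ θ_i = -3277/421875 rad ≈ -0.007768 rad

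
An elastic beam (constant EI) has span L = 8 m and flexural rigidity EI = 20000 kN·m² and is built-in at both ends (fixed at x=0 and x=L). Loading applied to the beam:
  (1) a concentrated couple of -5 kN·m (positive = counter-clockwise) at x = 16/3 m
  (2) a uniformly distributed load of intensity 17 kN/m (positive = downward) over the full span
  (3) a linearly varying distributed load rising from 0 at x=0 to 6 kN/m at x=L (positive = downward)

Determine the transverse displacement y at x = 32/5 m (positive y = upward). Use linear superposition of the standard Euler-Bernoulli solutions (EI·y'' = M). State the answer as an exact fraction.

y(32/5) = -388412/87890625 m

Load 1 — applied couple M₀=-5 kN·m at a=16/3 m (b=L-a=8/3):
  y_1 = (R_Ax³/6 - M_Ax²/2 - M₀(x-a)²/2)/EI  [x>a] with R_A=-5/6, M_A=-5/3 = ((-5/6)·(32/5)³/6 - (-5/3)·(32/5)²/2 - (-5)·((32/5)-(16/3))²/2)/20000 = 4/140625 m
Load 2 — uniform load w=17 kN/m over full span:
  y_2 = -wx²(L-x)²/(24EI) = -17·(32/5)²·(8-(32/5))²/(24·20000) = -4352/1171875 m
Load 3 — triangular load w₀=6 kN/m (0→w₀ over full span):
  y_3 = -w₀x²(L-x)²(x+2L)/(120LEI) = -6·(32/5)²·(8-(32/5))²·((32/5)+2·8)/(120·8·20000) = -7168/9765625 m
Superposition: y = Σ y_i = -388412/87890625 m ≈ -0.004419 m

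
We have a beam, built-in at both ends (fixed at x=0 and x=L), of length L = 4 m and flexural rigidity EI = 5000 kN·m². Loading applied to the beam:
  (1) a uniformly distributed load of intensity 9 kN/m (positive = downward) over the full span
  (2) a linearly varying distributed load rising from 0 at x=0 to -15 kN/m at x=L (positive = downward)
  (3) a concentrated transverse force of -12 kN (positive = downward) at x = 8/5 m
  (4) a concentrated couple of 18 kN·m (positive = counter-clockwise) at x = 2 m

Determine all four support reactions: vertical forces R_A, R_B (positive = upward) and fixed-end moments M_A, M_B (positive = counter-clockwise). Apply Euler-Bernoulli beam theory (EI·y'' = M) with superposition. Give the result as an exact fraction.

R_A = 3987/500 kN, M_A = 397/250 kN·m, R_B = -6987/500 kN, M_B = 2277/250 kN·m

Load 1 — uniform load w=9 kN/m over full span:
  R_A = wL/2 = 9·4/2 = 18 kN
  M_A = wL²/12 = 9·4²/12 = 12 kN·m
  R_B = wL/2 = 9·4/2 = 18 kN
  M_B = -wL²/12 = -9·4²/12 = -12 kN·m
Load 2 — triangular load w₀=-15 kN/m (0→w₀ over full span):
  R_A = 3w₀L/20 = 3·(-15)·4/20 = -9 kN
  M_A = w₀L²/30 = (-15)·4²/30 = -8 kN·m
  R_B = 7w₀L/20 = 7·(-15)·4/20 = -21 kN
  M_B = -w₀L²/20 = -(-15)·4²/20 = 12 kN·m
Load 3 — point force P=-12 kN at a=8/5 m (b=L-a=12/5):
  R_A = Pb²(3a+b)/L³ = (-12)·(12/5)²·(3·(8/5)+(12/5))/4³ = -972/125 kN
  M_A = Pab²/L² = (-12)·(8/5)·(12/5)²/4² = -864/125 kN·m
  R_B = Pa²(a+3b)/L³ = (-12)·(8/5)²·((8/5)+3·(12/5))/4³ = -528/125 kN
  M_B = -Pa²b/L² = -(-12)·(8/5)²·(12/5)/4² = 576/125 kN·m
Load 4 — applied couple M₀=18 kN·m at a=2 m (b=L-a=2):
  R_A = 6M₀ab/L³ = 6·18·2·2/4³ = 27/4 kN
  M_A = M₀b(2a-b)/L² = 18·2·(2·2-2)/4² = 9/2 kN·m
  R_B = -6M₀ab/L³ = -6·18·2·2/4³ = -27/4 kN
  M_B = M₀a(2b-a)/L² = 18·2·(2·2-2)/4² = 9/2 kN·m
Superposition: R_A = 3987/500 kN, M_A = 397/250 kN·m, R_B = -6987/500 kN, M_B = 2277/250 kN·m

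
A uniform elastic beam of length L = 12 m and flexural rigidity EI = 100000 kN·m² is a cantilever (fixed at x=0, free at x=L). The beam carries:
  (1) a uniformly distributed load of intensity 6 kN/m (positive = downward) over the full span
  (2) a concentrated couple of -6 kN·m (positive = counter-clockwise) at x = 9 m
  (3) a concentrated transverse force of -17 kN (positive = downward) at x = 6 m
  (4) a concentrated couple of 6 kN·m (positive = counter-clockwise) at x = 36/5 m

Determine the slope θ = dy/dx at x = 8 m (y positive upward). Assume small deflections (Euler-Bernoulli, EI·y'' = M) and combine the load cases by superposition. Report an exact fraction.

Load 1 — uniform load w=6 kN/m over full span:
  θ_1 = -wx(x²-3Lx+3L²)/(6EI) = -6·8·(8²-3·12·8+3·12²)/(6·100000) = -52/3125 rad
Load 2 — applied couple M₀=-6 kN·m at a=9 m (b=L-a=3):
  θ_2 = M₀x/EI  [x≤a] = (-6)·8/100000 = -3/6250 rad
Load 3 — point force P=-17 kN at a=6 m (b=L-a=6):
  θ_3 = -Pa²/(2EI)  [x>a] = -(-17)·6²/(2·100000) = 153/50000 rad
Load 4 — applied couple M₀=6 kN·m at a=36/5 m (b=L-a=24/5):
  θ_4 = M₀a/EI  [x>a] = 6·(36/5)/100000 = 27/62500 rad
Superposition: θ = Σ θ_i = -3407/250000 rad ≈ -0.013628 rad

θ(8) = -3407/250000 rad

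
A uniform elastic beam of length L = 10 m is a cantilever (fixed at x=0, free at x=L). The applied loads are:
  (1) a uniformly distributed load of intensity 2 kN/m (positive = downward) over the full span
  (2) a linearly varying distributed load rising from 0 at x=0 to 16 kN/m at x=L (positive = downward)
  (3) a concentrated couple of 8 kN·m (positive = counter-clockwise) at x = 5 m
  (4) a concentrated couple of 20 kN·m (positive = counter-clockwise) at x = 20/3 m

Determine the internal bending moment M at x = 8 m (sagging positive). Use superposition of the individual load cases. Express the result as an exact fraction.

M(8) = -508/15 kN·m

Load 1 — uniform load w=2 kN/m over full span:
  M_1 = -w(L-x)²/2 = -2·(10-8)²/2 = -4 kN·m
Load 2 — triangular load w₀=16 kN/m (0→w₀ over full span):
  M_2 = w₀Lx/2 - w₀L²/3 - w₀x³/(6L) = 16·10·8/2 - 16·10²/3 - 16·8³/(6·10) = -448/15 kN·m
Load 3 — applied couple M₀=8 kN·m at a=5 m (b=L-a=5):
  M_3 = 0  [x>a] = 0 kN·m
Load 4 — applied couple M₀=20 kN·m at a=20/3 m (b=L-a=10/3):
  M_4 = 0  [x>a] = 0 kN·m
Superposition: M = Σ M_i = -508/15 kN·m ≈ -33.866667 kN·m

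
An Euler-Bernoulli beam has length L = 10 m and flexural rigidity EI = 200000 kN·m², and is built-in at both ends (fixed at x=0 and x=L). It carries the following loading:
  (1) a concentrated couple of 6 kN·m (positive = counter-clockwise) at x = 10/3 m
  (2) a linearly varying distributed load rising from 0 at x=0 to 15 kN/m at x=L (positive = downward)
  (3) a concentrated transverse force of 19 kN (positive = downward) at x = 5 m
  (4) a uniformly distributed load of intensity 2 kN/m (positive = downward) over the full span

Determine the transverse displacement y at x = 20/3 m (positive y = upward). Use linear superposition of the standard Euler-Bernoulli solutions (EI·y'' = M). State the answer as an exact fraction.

y(20/3) = -1061/777600 m

Load 1 — applied couple M₀=6 kN·m at a=10/3 m (b=L-a=20/3):
  y_1 = (R_Ax³/6 - M_Ax²/2 - M₀(x-a)²/2)/EI  [x>a] with R_A=4/5, M_A=0 = ((4/5)·(20/3)³/6 - 0·(20/3)²/2 - 6·((20/3)-(10/3))²/2)/200000 = 1/32400 m
Load 2 — triangular load w₀=15 kN/m (0→w₀ over full span):
  y_2 = -w₀x²(L-x)²(x+2L)/(120LEI) = -15·(20/3)²·(10-(20/3))²·((20/3)+2·10)/(120·10·200000) = -1/1215 m
Load 3 — point force P=19 kN at a=5 m (b=L-a=5):
  y_3 = -Pa²(L-x)²(3bL-(3b+a)(L-x))/(6L³EI)  [x>a] = -19·5²·(10-(20/3))²·(3·5·10-(3·5+5)·(10-(20/3)))/(6·10³·200000) = -19/51840 m
Load 4 — uniform load w=2 kN/m over full span:
  y_4 = -wx²(L-x)²/(24EI) = -2·(20/3)²·(10-(20/3))²/(24·200000) = -1/4860 m
Superposition: y = Σ y_i = -1061/777600 m ≈ -0.001364 m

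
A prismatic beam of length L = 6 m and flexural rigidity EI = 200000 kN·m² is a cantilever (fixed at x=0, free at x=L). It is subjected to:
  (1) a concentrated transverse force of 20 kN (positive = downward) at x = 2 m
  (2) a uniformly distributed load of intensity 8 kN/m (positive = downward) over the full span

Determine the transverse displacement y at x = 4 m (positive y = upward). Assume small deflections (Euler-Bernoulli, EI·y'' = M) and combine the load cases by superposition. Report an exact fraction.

Load 1 — point force P=20 kN at a=2 m (b=L-a=4):
  y_1 = -Pa²(3x-a)/(6EI)  [x>a] = -20·2²·(3·4-2)/(6·200000) = -1/1500 m
Load 2 — uniform load w=8 kN/m over full span:
  y_2 = -wx²(x²-4Lx+6L²)/(24EI) = -8·4²·(4²-4·6·4+6·6²)/(24·200000) = -34/9375 m
Superposition: y = Σ y_i = -161/37500 m ≈ -0.004293 m

y(4) = -161/37500 m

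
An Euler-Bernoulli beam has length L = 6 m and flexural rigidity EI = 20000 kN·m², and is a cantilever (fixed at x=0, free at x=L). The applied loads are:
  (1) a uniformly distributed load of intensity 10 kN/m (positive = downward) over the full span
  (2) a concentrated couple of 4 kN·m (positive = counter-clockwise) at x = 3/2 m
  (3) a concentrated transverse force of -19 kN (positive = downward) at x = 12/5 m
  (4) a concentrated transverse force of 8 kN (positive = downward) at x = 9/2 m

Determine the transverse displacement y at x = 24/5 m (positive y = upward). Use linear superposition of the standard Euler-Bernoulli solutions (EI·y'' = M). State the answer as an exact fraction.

Load 1 — uniform load w=10 kN/m over full span:
  y_1 = -wx²(x²-4Lx+6L²)/(24EI) = -10·(24/5)²·((24/5)²-4·6·(24/5)+6·6²)/(24·20000) = -4644/78125 m
Load 2 — applied couple M₀=4 kN·m at a=3/2 m (b=L-a=9/2):
  y_2 = M₀a(2x-a)/(2EI)  [x>a] = 4·(3/2)·(2·(24/5)-(3/2))/(2·20000) = 243/200000 m
Load 3 — point force P=-19 kN at a=12/5 m (b=L-a=18/5):
  y_3 = -Pa²(3x-a)/(6EI)  [x>a] = -(-19)·(12/5)²·(3·(24/5)-(12/5))/(6·20000) = 171/15625 m
Load 4 — point force P=8 kN at a=9/2 m (b=L-a=3/2):
  y_4 = -Pa²(3x-a)/(6EI)  [x>a] = -8·(9/2)²·(3·(24/5)-(9/2))/(6·20000) = -2673/200000 m
Superposition: y = Σ y_i = -151623/2500000 m ≈ -0.060649 m

y(24/5) = -151623/2500000 m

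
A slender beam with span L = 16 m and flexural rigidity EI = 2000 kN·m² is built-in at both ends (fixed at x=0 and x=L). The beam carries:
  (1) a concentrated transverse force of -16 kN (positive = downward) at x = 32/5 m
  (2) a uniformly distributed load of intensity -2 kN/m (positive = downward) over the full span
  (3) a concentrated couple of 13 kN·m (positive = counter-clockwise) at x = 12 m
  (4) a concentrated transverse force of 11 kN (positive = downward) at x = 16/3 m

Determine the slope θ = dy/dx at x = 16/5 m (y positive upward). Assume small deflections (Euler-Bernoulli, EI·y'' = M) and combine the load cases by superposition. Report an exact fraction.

θ(16/5) = 423869/10546875 rad

Load 1 — point force P=-16 kN at a=32/5 m (b=L-a=48/5):
  θ_1 = -Pb²x(2aL-(3a+b)x)/(2L³EI)  [x≤a] = -(-16)·(48/5)²·(16/5)·(2·(32/5)·16-(3·(32/5)+(48/5))·(16/5))/(2·16³·2000) = 12672/390625 rad
Load 2 — uniform load w=-2 kN/m over full span:
  θ_2 = -wx(L-x)(L-2x)/(12EI) = -(-2)·(16/5)·(16-(16/5))·(16-2·(16/5))/(12·2000) = 512/15625 rad
Load 3 — applied couple M₀=13 kN·m at a=12 m (b=L-a=4):
  θ_3 = (R_Ax²/2 - M_Ax)/EI  [x≤a] with R_A=117/128, M_A=65/16 = ((117/128)·(16/5)²/2 - (65/16)·(16/5))/2000 = -13/3125 rad
Load 4 — point force P=11 kN at a=16/3 m (b=L-a=32/3):
  θ_4 = -Pb²x(2aL-(3a+b)x)/(2L³EI)  [x≤a] = -11·(32/3)²·(16/5)·(2·(16/3)·16-(3·(16/3)+(32/3))·(16/5))/(2·16³·2000) = -352/16875 rad
Superposition: θ = Σ θ_i = 423869/10546875 rad ≈ 0.040189 rad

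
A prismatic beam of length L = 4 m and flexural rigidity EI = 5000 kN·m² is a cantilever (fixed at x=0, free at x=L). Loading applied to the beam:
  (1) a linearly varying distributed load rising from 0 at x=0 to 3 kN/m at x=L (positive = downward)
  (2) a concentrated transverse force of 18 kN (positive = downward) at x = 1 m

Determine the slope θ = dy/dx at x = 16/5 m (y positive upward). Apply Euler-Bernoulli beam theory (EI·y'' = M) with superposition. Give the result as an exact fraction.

Load 1 — triangular load w₀=3 kN/m (0→w₀ over full span):
  θ_1 = (w₀Lx²/4-w₀L²x/3-w₀x⁴/(24L))/EI = (3·4·(16/5)²/4-3·4²·(16/5)/3-3·(16/5)⁴/(24·4))/5000 = -1856/390625 rad
Load 2 — point force P=18 kN at a=1 m (b=L-a=3):
  θ_2 = -Pa²/(2EI)  [x>a] = -18·1²/(2·5000) = -9/5000 rad
Superposition: θ = Σ θ_i = -20473/3125000 rad ≈ -0.006551 rad

θ(16/5) = -20473/3125000 rad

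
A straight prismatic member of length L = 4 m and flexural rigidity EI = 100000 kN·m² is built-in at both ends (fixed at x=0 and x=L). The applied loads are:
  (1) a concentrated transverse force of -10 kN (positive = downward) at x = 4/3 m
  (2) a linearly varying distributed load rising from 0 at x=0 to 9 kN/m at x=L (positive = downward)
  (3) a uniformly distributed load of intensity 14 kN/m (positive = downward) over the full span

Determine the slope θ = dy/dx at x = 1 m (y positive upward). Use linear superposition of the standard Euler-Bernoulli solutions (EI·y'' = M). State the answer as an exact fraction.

Load 1 — point force P=-10 kN at a=4/3 m (b=L-a=8/3):
  θ_1 = -Pb²x(2aL-(3a+b)x)/(2L³EI)  [x≤a] = -(-10)·(8/3)²·1·(2·(4/3)·4-(3·(4/3)+(8/3))·1)/(2·4³·100000) = 1/45000 rad
Load 2 — triangular load w₀=9 kN/m (0→w₀ over full span):
  θ_2 = -w₀(2x(L-x)(L-2x)(x+2L)+x²(L-x)²)/(120LEI) = -9·(2·1·(4-1)·(4-2·1)·(1+2·4)+1²·(4-1)²)/(120·4·100000) = -351/16000000 rad
Load 3 — uniform load w=14 kN/m over full span:
  θ_3 = -wx(L-x)(L-2x)/(12EI) = -14·1·(4-1)·(4-2·1)/(12·100000) = -7/100000 rad
Superposition: θ = Σ θ_i = -10039/144000000 rad ≈ -0.000070 rad

θ(1) = -10039/144000000 rad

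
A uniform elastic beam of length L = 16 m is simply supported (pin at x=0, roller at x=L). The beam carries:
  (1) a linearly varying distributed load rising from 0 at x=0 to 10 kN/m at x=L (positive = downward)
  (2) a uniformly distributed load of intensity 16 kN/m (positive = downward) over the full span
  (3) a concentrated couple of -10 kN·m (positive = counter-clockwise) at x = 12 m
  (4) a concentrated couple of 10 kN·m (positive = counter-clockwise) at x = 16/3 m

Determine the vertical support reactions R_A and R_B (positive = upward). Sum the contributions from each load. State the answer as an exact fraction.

Load 1 — triangular load w₀=10 kN/m (0→w₀ over full span):
  R_A = w₀L/6 = 10·16/6 = 80/3 kN
  R_B = w₀L/3 = 10·16/3 = 160/3 kN
Load 2 — uniform load w=16 kN/m over full span:
  R_A = wL/2 = 16·16/2 = 128 kN
  R_B = wL/2 = 16·16/2 = 128 kN
Load 3 — applied couple M₀=-10 kN·m at a=12 m (b=L-a=4):
  R_A = M₀/L = (-10)/16 = -5/8 kN
  R_B = -M₀/L = -(-10)/16 = 5/8 kN
Load 4 — applied couple M₀=10 kN·m at a=16/3 m (b=L-a=32/3):
  R_A = M₀/L = 10/16 = 5/8 kN
  R_B = -M₀/L = -10/16 = -5/8 kN
Superposition: R_A = 464/3 kN, R_B = 544/3 kN

R_A = 464/3 kN, R_B = 544/3 kN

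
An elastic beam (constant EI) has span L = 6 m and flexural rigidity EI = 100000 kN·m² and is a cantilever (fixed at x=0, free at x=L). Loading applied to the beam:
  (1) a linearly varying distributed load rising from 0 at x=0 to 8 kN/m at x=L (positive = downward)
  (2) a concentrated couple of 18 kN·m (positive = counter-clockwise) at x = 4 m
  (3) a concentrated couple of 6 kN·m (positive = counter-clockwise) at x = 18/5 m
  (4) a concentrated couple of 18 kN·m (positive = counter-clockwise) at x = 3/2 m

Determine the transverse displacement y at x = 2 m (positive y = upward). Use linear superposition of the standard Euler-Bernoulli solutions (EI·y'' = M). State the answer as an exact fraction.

y(2) = -14149/18000000 m

Load 1 — triangular load w₀=8 kN/m (0→w₀ over full span):
  y_1 = (w₀Lx³/12-w₀L²x²/6-w₀x⁵/(120L))/EI = (8·6·2³/12-8·6²·2²/6-8·2⁵/(120·6))/100000 = -451/281250 m
Load 2 — applied couple M₀=18 kN·m at a=4 m (b=L-a=2):
  y_2 = M₀x²/(2EI)  [x≤a] = 18·2²/(2·100000) = 9/25000 m
Load 3 — applied couple M₀=6 kN·m at a=18/5 m (b=L-a=12/5):
  y_3 = M₀x²/(2EI)  [x≤a] = 6·2²/(2·100000) = 3/25000 m
Load 4 — applied couple M₀=18 kN·m at a=3/2 m (b=L-a=9/2):
  y_4 = M₀a(2x-a)/(2EI)  [x>a] = 18·(3/2)·(2·2-(3/2))/(2·100000) = 27/80000 m
Superposition: y = Σ y_i = -14149/18000000 m ≈ -0.000786 m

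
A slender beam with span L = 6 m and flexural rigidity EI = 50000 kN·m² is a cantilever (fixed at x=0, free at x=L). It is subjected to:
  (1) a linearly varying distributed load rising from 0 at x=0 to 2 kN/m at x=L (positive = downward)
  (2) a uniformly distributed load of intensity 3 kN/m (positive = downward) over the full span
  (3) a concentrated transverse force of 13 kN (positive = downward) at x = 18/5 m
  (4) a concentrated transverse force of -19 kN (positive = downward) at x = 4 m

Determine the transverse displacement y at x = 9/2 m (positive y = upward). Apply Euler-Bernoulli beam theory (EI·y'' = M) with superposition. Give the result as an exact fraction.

Load 1 — triangular load w₀=2 kN/m (0→w₀ over full span):
  y_1 = (w₀Lx³/12-w₀L²x²/6-w₀x⁵/(120L))/EI = (2·6·(9/2)³/12-2·6²·(9/2)²/6-2·(9/2)⁵/(120·6))/50000 = -200961/64000000 m
Load 2 — uniform load w=3 kN/m over full span:
  y_2 = -wx²(x²-4Lx+6L²)/(24EI) = -3·(9/2)²·((9/2)²-4·6·(9/2)+6·6²)/(24·50000) = -41553/6400000 m
Load 3 — point force P=13 kN at a=18/5 m (b=L-a=12/5):
  y_3 = -Pa²(3x-a)/(6EI)  [x>a] = -13·(18/5)²·(3·(9/2)-(18/5))/(6·50000) = -34749/6250000 m
Load 4 — point force P=-19 kN at a=4 m (b=L-a=2):
  y_4 = -Pa²(3x-a)/(6EI)  [x>a] = -(-19)·4²·(3·(9/2)-4)/(6·50000) = 361/37500 m
Superposition: y = Σ y_i = -26716057/4800000000 m ≈ -0.005566 m

y(9/2) = -26716057/4800000000 m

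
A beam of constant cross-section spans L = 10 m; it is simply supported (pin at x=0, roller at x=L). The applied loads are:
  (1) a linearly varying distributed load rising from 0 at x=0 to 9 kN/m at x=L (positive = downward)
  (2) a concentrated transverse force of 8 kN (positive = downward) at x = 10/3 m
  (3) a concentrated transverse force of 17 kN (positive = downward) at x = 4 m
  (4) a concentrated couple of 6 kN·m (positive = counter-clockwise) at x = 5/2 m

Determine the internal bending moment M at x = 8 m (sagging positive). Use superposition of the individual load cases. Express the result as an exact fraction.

Load 1 — triangular load w₀=9 kN/m (0→w₀ over full span):
  M_1 = w₀Lx/6 - w₀x³/(6L) = 9·10·8/6 - 9·8³/(6·10) = 216/5 kN·m
Load 2 — point force P=8 kN at a=10/3 m (b=L-a=20/3):
  M_2 = Pa(L-x)/L  [x>a] = 8·(10/3)·(10-8)/10 = 16/3 kN·m
Load 3 — point force P=17 kN at a=4 m (b=L-a=6):
  M_3 = Pa(L-x)/L  [x>a] = 17·4·(10-8)/10 = 68/5 kN·m
Load 4 — applied couple M₀=6 kN·m at a=5/2 m (b=L-a=15/2):
  M_4 = M₀x/L - M₀  [x>a] = 6·8/10 - 6 = -6/5 kN·m
Superposition: M = Σ M_i = 914/15 kN·m ≈ 60.933333 kN·m

M(8) = 914/15 kN·m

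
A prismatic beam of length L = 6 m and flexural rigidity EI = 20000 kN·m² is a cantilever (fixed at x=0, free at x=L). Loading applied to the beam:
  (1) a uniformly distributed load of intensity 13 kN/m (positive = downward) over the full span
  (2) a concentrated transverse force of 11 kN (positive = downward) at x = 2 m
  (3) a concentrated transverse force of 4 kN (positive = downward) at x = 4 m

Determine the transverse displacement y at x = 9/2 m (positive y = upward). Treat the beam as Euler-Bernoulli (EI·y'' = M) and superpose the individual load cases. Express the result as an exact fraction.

Load 1 — uniform load w=13 kN/m over full span:
  y_1 = -wx²(x²-4Lx+6L²)/(24EI) = -13·(9/2)²·((9/2)²-4·6·(9/2)+6·6²)/(24·20000) = -180063/2560000 m
Load 2 — point force P=11 kN at a=2 m (b=L-a=4):
  y_2 = -Pa²(3x-a)/(6EI)  [x>a] = -11·2²·(3·(9/2)-2)/(6·20000) = -253/60000 m
Load 3 — point force P=4 kN at a=4 m (b=L-a=2):
  y_3 = -Pa²(3x-a)/(6EI)  [x>a] = -4·4²·(3·(9/2)-4)/(6·20000) = -19/3750 m
Superposition: y = Σ y_i = -122297/1536000 m ≈ -0.079620 m

y(9/2) = -122297/1536000 m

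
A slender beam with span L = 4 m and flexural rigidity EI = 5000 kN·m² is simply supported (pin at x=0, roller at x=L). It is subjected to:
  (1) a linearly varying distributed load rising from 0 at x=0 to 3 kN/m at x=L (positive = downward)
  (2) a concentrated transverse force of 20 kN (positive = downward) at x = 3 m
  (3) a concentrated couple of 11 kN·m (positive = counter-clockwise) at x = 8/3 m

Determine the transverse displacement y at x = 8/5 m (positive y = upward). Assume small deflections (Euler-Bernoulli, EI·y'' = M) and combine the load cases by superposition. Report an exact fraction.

Load 1 — triangular load w₀=3 kN/m (0→w₀ over full span):
  y_1 = -w₀x(7L⁴-10L²x²+3x⁴)/(360LEI) = -3·(8/5)·(7·4⁴-10·4²·(8/5)²+3·(8/5)⁴)/(360·4·5000) = -9128/9765625 m
Load 2 — point force P=20 kN at a=3 m (b=L-a=1):
  y_2 = -Pbx(L²-b²-x²)/(6LEI)  [x≤a] = -20·1·(8/5)·(4²-1²-(8/5)²)/(6·4·5000) = -311/93750 m
Load 3 — applied couple M₀=11 kN·m at a=8/3 m (b=L-a=4/3):
  y_3 = (M₀x³/(6L)+C₁x)/EI  [x≤a] with C₁=M₀(3b²-L²)/(6L)=-44/9 = (11·(8/5)³/(6·4)+(-44/9)·(8/5))/5000 = -836/703125 m
Superposition: y = Σ y_i = -956429/175781250 m ≈ -0.005441 m

y(8/5) = -956429/175781250 m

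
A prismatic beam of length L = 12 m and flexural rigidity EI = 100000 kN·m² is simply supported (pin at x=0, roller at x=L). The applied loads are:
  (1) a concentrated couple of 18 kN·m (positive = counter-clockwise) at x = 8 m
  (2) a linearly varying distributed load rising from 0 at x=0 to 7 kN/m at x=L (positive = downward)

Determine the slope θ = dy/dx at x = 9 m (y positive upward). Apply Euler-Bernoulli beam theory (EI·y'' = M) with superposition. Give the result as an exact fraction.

Load 1 — applied couple M₀=18 kN·m at a=8 m (b=L-a=4):
  θ_1 = (M₀x²/(2L)-M₀(x-a)+C₁)/EI  [x>a] with C₁=M₀(3b²-L²)/(6L)=-24 = (18·9²/(2·12)-18·(9-8)+(-24))/100000 = 3/16000 rad
Load 2 — triangular load w₀=7 kN/m (0→w₀ over full span):
  θ_2 = -w₀(7L⁴-30L²x²+15x⁴)/(360LEI) = -7·(7·12⁴-30·12²·9²+15·9⁴)/(360·12·100000) = 27573/16000000 rad
Superposition: θ = Σ θ_i = 30573/16000000 rad ≈ 0.001911 rad

θ(9) = 30573/16000000 rad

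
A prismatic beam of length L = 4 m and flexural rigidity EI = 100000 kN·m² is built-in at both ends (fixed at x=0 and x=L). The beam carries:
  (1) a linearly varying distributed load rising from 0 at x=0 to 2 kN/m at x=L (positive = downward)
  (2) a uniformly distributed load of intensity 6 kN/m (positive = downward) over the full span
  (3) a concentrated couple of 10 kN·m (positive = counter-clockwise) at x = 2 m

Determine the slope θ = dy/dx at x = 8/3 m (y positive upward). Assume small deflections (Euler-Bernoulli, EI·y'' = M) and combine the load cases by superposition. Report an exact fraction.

Load 1 — triangular load w₀=2 kN/m (0→w₀ over full span):
  θ_1 = -w₀(2x(L-x)(L-2x)(x+2L)+x²(L-x)²)/(120LEI) = -2·(2·(8/3)·(4-(8/3))·(4-2·(8/3))·((8/3)+2·4)+(8/3)²·(4-(8/3))²)/(120·4·100000) = 14/3796875 rad
Load 2 — uniform load w=6 kN/m over full span:
  θ_2 = -wx(L-x)(L-2x)/(12EI) = -6·(8/3)·(4-(8/3))·(4-2·(8/3))/(12·100000) = 2/84375 rad
Load 3 — applied couple M₀=10 kN·m at a=2 m (b=L-a=2):
  θ_3 = (R_Ax²/2 - M_Ax - M₀(x-a))/EI  [x>a] with R_A=15/4, M_A=5/2 = ((15/4)·(8/3)²/2 - (5/2)·(8/3) - 10·((8/3)-2))/100000 = 0 rad
Superposition: θ = Σ θ_i = 104/3796875 rad ≈ 0.000027 rad

θ(8/3) = 104/3796875 rad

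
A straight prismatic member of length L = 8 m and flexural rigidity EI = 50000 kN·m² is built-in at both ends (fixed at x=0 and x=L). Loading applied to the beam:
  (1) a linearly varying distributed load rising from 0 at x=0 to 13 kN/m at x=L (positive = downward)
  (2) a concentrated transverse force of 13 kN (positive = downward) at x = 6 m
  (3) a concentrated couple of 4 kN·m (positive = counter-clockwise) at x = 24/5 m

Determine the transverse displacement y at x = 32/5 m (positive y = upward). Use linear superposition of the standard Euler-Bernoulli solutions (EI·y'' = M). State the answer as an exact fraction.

Load 1 — triangular load w₀=13 kN/m (0→w₀ over full span):
  y_1 = -w₀x²(L-x)²(x+2L)/(120LEI) = -13·(32/5)²·(8-(32/5))²·((32/5)+2·8)/(120·8·50000) = -93184/146484375 m
Load 2 — point force P=13 kN at a=6 m (b=L-a=2):
  y_2 = -Pa²(L-x)²(3bL-(3b+a)(L-x))/(6L³EI)  [x>a] = -13·6²·(8-(32/5))²·(3·2·8-(3·2+6)·(8-(32/5)))/(6·8³·50000) = -351/1562500 m
Load 3 — applied couple M₀=4 kN·m at a=24/5 m (b=L-a=16/5):
  y_3 = (R_Ax³/6 - M_Ax²/2 - M₀(x-a)²/2)/EI  [x>a] with R_A=18/25, M_A=32/25 = ((18/25)·(32/5)³/6 - (32/25)·(32/5)²/2 - 4·((32/5)-(24/5))²/2)/50000 = 24/9765625 m
Superposition: y = Σ y_i = -502921/585937500 m ≈ -0.000858 m

y(32/5) = -502921/585937500 m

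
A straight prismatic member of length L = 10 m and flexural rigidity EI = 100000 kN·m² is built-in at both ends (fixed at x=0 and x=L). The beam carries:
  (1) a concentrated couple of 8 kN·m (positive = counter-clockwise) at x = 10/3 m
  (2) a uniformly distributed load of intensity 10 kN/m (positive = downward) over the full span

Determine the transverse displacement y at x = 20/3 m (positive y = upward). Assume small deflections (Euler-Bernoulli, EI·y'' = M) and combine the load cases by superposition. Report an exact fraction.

Load 1 — applied couple M₀=8 kN·m at a=10/3 m (b=L-a=20/3):
  y_1 = (R_Ax³/6 - M_Ax²/2 - M₀(x-a)²/2)/EI  [x>a] with R_A=16/15, M_A=0 = ((16/15)·(20/3)³/6 - 0·(20/3)²/2 - 8·((20/3)-(10/3))²/2)/100000 = 1/12150 m
Load 2 — uniform load w=10 kN/m over full span:
  y_2 = -wx²(L-x)²/(24EI) = -10·(20/3)²·(10-(20/3))²/(24·100000) = -1/486 m
Superposition: y = Σ y_i = -4/2025 m ≈ -0.001975 m

y(20/3) = -4/2025 m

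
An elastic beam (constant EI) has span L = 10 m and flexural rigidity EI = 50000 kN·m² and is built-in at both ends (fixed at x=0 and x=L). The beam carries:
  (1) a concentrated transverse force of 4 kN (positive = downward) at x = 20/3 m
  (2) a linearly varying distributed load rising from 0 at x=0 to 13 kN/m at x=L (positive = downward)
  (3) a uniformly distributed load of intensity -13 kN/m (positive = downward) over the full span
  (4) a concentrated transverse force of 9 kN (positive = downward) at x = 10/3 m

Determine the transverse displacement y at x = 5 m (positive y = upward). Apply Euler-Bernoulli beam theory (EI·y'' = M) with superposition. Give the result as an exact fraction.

y(5) = 247/103680 m

Load 1 — point force P=4 kN at a=20/3 m (b=L-a=10/3):
  y_1 = -Pb²x²(3aL-(3a+b)x)/(6L³EI)  [x≤a] = -4·(10/3)²·5²·(3·(20/3)·10-(3·(20/3)+(10/3))·5)/(6·10³·50000) = -1/3240 m
Load 2 — triangular load w₀=13 kN/m (0→w₀ over full span):
  y_2 = -w₀x²(L-x)²(x+2L)/(120LEI) = -13·5²·(10-5)²·(5+2·10)/(120·10·50000) = -13/3840 m
Load 3 — uniform load w=-13 kN/m over full span:
  y_3 = -wx²(L-x)²/(24EI) = -(-13)·5²·(10-5)²/(24·50000) = 13/1920 m
Load 4 — point force P=9 kN at a=10/3 m (b=L-a=20/3):
  y_4 = -Pa²(L-x)²(3bL-(3b+a)(L-x))/(6L³EI)  [x>a] = -9·(10/3)²·(10-5)²·(3·(20/3)·10-(3·(20/3)+(10/3))·(10-5))/(6·10³·50000) = -1/1440 m
Superposition: y = Σ y_i = 247/103680 m ≈ 0.002382 m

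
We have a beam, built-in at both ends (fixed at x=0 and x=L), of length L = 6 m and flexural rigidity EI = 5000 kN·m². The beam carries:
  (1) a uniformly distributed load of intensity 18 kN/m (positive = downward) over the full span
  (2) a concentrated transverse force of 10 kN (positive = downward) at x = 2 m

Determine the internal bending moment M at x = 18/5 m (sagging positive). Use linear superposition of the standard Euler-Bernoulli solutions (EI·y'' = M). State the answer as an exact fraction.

Load 1 — uniform load w=18 kN/m over full span:
  M_1 = wLx/2 - wL²/12 - wx²/2 = 18·6·(18/5)/2 - 18·6²/12 - 18·(18/5)²/2 = 594/25 kN·m
Load 2 — point force P=10 kN at a=2 m (b=L-a=4):
  M_2 = Pa²(a+3b)(L-x)/L³ - Pa²b/L²  [x>a] = 10·2²·(2+3·4)·(6-(18/5))/6³ - 10·2²·4/6² = 16/9 kN·m
Superposition: M = Σ M_i = 5746/225 kN·m ≈ 25.537778 kN·m

M(18/5) = 5746/225 kN·m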